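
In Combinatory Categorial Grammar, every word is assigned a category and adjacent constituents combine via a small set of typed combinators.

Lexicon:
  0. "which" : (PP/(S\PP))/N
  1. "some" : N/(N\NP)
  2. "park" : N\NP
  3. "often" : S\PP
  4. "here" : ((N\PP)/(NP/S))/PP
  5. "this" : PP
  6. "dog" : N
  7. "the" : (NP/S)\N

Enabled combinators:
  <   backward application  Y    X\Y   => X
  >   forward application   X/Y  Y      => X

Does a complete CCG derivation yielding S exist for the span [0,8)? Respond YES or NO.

NO

(PP/(S\PP))/N N/(N\NP) N\NP S\PP ((N\PP)/(NP/S))/PP PP N (NP/S)\N
CKY chart[0,8] = {N}; S ∉ chart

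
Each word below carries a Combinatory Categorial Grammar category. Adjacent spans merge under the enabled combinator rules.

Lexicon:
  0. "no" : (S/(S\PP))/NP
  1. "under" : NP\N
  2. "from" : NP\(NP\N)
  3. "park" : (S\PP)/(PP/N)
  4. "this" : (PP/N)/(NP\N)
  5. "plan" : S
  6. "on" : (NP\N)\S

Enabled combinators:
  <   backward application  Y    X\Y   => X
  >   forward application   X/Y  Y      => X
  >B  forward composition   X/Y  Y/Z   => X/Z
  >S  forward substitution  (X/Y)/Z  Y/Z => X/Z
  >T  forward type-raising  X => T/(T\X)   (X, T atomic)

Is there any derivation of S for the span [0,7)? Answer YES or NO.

YES

[0,7] S   >
  [0,3] S/(S\PP)   >
    [0,1] "no" : (S/(S\PP))/NP
    [1,3] NP   <
      [1,2] "under" : NP\N
      [2,3] "from" : NP\(NP\N)
  [3,7] S\PP   >
    [3,4] "park" : (S\PP)/(PP/N)
    [4,7] PP/N   >
      [4,5] "this" : (PP/N)/(NP\N)
      [5,7] NP\N   <
        [5,6] "plan" : S
        [6,7] "on" : (NP\N)\S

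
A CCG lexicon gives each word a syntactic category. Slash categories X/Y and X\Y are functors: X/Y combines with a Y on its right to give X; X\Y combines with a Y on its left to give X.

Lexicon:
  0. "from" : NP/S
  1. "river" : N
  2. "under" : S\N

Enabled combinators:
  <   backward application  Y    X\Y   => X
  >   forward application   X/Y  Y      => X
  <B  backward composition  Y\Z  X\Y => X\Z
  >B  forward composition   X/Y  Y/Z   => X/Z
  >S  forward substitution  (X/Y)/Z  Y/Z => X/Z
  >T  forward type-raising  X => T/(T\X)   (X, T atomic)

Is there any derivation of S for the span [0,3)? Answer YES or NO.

NP/S N S\N
CKY chart[0,3] = {N/(N\NP), NP, NP/(NP\NP), NP/(S\S), PP/(PP\NP), S/(S\NP)}; S ∉ chart

NO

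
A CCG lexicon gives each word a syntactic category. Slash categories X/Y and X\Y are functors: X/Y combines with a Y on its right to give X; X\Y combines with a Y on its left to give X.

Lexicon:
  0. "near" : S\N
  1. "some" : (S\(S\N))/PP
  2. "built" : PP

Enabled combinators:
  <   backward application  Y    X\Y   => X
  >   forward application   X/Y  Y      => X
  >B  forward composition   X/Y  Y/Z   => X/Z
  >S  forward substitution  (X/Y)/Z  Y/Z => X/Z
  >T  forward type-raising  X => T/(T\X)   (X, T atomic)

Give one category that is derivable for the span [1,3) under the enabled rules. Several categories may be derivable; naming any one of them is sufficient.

[0,3] S   <
  [0,1] "near" : S\N
  [1,3] S\(S\N)   >
    [1,2] "some" : (S\(S\N))/PP
    [2,3] "built" : PP

S\(S\N)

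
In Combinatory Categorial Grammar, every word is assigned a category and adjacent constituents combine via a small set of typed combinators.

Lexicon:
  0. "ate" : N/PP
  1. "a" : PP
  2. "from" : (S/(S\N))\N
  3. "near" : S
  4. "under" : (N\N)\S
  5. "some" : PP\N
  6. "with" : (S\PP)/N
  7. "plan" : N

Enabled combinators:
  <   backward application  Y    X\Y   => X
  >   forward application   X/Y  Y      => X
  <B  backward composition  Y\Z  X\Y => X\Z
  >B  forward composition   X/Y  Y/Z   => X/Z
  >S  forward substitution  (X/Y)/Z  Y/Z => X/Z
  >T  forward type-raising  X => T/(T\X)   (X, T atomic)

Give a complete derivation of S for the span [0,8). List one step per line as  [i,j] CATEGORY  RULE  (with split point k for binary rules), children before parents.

[0,8] S   >
  [0,3] S/(S\N)   <
    [0,2] N   >
      [0,1] "ate" : N/PP
      [1,2] "a" : PP
    [2,3] "from" : (S/(S\N))\N
  [3,8] S\N   <B
    [3,6] PP\N   <B
      [3,5] N\N   <
        [3,4] "near" : S
        [4,5] "under" : (N\N)\S
      [5,6] "some" : PP\N
    [6,8] S\PP   >
      [6,7] "with" : (S\PP)/N
      [7,8] "plan" : N

[0,1] N/PP  lex  "ate"
[1,2] PP  lex  "a"
[0,2] N  >  k=1
[2,3] (S/(S\N))\N  lex  "from"
[0,3] S/(S\N)  <  k=2
[3,4] S  lex  "near"
[4,5] (N\N)\S  lex  "under"
[3,5] N\N  <  k=4
[5,6] PP\N  lex  "some"
[3,6] PP\N  <B  k=5
[6,7] (S\PP)/N  lex  "with"
[7,8] N  lex  "plan"
[6,8] S\PP  >  k=7
[3,8] S\N  <B  k=6
[0,8] S  >  k=3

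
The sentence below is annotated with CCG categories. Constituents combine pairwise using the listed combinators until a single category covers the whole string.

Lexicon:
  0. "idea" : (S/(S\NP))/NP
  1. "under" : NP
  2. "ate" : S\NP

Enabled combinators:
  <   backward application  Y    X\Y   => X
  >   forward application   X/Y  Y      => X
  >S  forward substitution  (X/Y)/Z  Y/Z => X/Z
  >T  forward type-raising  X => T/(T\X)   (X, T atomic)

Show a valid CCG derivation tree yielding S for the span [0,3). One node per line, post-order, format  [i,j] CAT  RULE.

[0,3] S   >
  [0,2] S/(S\NP)   >
    [0,1] "idea" : (S/(S\NP))/NP
    [1,2] "under" : NP
  [2,3] "ate" : S\NP

[0,1] (S/(S\NP))/NP  lex  "idea"
[1,2] NP  lex  "under"
[0,2] S/(S\NP)  >  k=1
[2,3] S\NP  lex  "ate"
[0,3] S  >  k=2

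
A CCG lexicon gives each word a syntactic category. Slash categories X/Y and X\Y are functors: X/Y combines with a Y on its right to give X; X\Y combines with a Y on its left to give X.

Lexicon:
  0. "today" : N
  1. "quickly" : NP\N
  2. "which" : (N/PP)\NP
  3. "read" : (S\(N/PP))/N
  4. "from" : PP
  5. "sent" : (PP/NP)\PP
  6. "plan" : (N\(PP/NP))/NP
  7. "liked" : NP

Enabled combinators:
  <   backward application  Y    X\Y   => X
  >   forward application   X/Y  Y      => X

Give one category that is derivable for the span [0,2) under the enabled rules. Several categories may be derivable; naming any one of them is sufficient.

NP

[0,8] S   <
  [0,3] N/PP   <
    [0,2] NP   <
      [0,1] "today" : N
      [1,2] "quickly" : NP\N
    [2,3] "which" : (N/PP)\NP
  [3,8] S\(N/PP)   >
    [3,4] "read" : (S\(N/PP))/N
    [4,8] N   <
      [4,6] PP/NP   <
        [4,5] "from" : PP
        [5,6] "sent" : (PP/NP)\PP
      [6,8] N\(PP/NP)   >
        [6,7] "plan" : (N\(PP/NP))/NP
        [7,8] "liked" : NP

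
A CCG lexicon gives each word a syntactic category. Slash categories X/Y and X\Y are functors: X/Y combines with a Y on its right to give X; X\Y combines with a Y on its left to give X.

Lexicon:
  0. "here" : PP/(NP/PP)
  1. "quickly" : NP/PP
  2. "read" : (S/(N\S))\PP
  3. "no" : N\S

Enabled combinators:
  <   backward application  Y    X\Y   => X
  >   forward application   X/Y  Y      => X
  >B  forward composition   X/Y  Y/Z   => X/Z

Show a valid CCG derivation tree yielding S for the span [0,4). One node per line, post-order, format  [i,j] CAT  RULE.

[0,1] PP/(NP/PP)  lex  "here"
[1,2] NP/PP  lex  "quickly"
[0,2] PP  >  k=1
[2,3] (S/(N\S))\PP  lex  "read"
[0,3] S/(N\S)  <  k=2
[3,4] N\S  lex  "no"
[0,4] S  >  k=3

[0,4] S   >
  [0,3] S/(N\S)   <
    [0,2] PP   >
      [0,1] "here" : PP/(NP/PP)
      [1,2] "quickly" : NP/PP
    [2,3] "read" : (S/(N\S))\PP
  [3,4] "no" : N\S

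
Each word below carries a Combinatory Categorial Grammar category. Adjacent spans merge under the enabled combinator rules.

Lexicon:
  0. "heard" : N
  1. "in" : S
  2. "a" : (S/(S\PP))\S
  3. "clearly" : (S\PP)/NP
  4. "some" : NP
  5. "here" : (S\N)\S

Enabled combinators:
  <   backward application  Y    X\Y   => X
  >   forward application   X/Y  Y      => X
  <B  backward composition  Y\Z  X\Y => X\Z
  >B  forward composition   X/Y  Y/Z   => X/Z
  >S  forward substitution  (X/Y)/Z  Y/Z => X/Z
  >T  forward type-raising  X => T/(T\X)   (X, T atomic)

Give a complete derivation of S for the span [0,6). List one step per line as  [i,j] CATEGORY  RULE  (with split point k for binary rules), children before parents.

[0,6] S   <
  [0,1] "heard" : N
  [1,6] S\N   <
    [1,5] S   >
      [1,3] S/(S\PP)   <
        [1,2] "in" : S
        [2,3] "a" : (S/(S\PP))\S
      [3,5] S\PP   >
        [3,4] "clearly" : (S\PP)/NP
        [4,5] "some" : NP
    [5,6] "here" : (S\N)\S

[0,1] N  lex  "heard"
[1,2] S  lex  "in"
[2,3] (S/(S\PP))\S  lex  "a"
[1,3] S/(S\PP)  <  k=2
[3,4] (S\PP)/NP  lex  "clearly"
[4,5] NP  lex  "some"
[3,5] S\PP  >  k=4
[1,5] S  >  k=3
[5,6] (S\N)\S  lex  "here"
[1,6] S\N  <  k=5
[0,6] S  <  k=1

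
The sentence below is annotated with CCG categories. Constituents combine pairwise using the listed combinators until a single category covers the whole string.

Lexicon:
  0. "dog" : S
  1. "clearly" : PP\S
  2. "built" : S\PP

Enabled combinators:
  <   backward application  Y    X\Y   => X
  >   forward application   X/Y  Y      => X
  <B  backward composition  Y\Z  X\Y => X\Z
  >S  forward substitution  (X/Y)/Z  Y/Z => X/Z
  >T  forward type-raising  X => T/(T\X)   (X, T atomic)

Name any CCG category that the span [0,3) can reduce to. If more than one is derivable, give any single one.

[0,3] S   <
  [0,2] PP   <
    [0,1] "dog" : S
    [1,2] "clearly" : PP\S
  [2,3] "built" : S\PP

S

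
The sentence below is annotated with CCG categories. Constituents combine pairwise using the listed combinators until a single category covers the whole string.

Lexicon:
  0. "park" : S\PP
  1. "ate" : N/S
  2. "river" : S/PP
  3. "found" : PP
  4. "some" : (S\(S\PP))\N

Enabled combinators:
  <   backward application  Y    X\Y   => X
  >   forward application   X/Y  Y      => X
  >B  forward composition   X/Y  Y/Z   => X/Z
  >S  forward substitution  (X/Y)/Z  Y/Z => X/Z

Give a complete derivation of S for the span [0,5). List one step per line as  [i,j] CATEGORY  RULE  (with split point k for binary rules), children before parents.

[0,1] S\PP  lex  "park"
[1,2] N/S  lex  "ate"
[2,3] S/PP  lex  "river"
[3,4] PP  lex  "found"
[2,4] S  >  k=3
[1,4] N  >  k=2
[4,5] (S\(S\PP))\N  lex  "some"
[1,5] S\(S\PP)  <  k=4
[0,5] S  <  k=1

[0,5] S   <
  [0,1] "park" : S\PP
  [1,5] S\(S\PP)   <
    [1,4] N   >
      [1,2] "ate" : N/S
      [2,4] S   >
        [2,3] "river" : S/PP
        [3,4] "found" : PP
    [4,5] "some" : (S\(S\PP))\N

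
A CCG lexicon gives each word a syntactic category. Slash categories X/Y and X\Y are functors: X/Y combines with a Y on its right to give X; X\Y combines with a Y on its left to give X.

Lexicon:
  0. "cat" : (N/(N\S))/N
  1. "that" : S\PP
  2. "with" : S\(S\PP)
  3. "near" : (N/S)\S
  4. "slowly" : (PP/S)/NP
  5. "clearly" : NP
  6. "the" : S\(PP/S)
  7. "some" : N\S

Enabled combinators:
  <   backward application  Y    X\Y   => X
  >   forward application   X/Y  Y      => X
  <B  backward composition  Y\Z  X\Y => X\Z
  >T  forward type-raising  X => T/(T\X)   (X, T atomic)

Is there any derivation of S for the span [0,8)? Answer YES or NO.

(N/(N\S))/N S\PP S\(S\PP) (N/S)\S (PP/S)/NP NP S\(PP/S) N\S
CKY chart[0,8] = {N, N/(N\N), NP/(NP\N), PP/(PP\N), S/(S\N)}; S ∉ chart

NO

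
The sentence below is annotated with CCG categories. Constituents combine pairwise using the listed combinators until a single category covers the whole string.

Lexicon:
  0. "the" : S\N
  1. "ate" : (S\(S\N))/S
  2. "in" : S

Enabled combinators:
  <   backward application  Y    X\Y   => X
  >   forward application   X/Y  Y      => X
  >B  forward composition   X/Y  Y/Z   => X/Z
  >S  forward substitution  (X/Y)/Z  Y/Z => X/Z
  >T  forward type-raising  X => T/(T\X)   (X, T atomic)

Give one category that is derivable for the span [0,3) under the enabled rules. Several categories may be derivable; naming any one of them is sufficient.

S

[0,3] S   <
  [0,1] "the" : S\N
  [1,3] S\(S\N)   >
    [1,2] "ate" : (S\(S\N))/S
    [2,3] "in" : S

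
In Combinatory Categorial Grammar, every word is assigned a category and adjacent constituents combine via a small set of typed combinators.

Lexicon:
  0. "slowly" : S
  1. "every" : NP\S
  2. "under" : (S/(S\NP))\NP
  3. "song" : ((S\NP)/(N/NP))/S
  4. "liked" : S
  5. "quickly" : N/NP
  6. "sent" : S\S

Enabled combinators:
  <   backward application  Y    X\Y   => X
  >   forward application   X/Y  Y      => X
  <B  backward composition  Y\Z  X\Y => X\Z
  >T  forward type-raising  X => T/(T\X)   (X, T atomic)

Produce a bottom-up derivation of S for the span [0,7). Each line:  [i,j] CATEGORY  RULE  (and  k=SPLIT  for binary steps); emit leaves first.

[0,1] S  lex  "slowly"
[1,2] NP\S  lex  "every"
[0,2] NP  <  k=1
[2,3] (S/(S\NP))\NP  lex  "under"
[0,3] S/(S\NP)  <  k=2
[3,4] ((S\NP)/(N/NP))/S  lex  "song"
[4,5] S  lex  "liked"
[3,5] (S\NP)/(N/NP)  >  k=4
[5,6] N/NP  lex  "quickly"
[3,6] S\NP  >  k=5
[6,7] S\S  lex  "sent"
[3,7] S\NP  <B  k=6
[0,7] S  >  k=3

[0,7] S   >
  [0,3] S/(S\NP)   <
    [0,2] NP   <
      [0,1] "slowly" : S
      [1,2] "every" : NP\S
    [2,3] "under" : (S/(S\NP))\NP
  [3,7] S\NP   <B
    [3,6] S\NP   >
      [3,5] (S\NP)/(N/NP)   >
        [3,4] "song" : ((S\NP)/(N/NP))/S
        [4,5] "liked" : S
      [5,6] "quickly" : N/NP
    [6,7] "sent" : S\S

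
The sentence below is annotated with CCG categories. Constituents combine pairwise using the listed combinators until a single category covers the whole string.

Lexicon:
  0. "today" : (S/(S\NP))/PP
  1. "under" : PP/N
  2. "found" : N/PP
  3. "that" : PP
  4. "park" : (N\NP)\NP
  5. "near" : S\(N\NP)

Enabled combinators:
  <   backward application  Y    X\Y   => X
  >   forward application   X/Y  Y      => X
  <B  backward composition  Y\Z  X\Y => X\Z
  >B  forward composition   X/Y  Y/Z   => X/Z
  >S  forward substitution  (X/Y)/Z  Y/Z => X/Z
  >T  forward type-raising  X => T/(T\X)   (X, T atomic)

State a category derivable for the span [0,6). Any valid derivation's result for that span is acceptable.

S

[0,6] S   >
  [0,4] S/(S\NP)   >
    [0,1] "today" : (S/(S\NP))/PP
    [1,4] PP   >
      [1,2] "under" : PP/N
      [2,4] N   >
        [2,3] "found" : N/PP
        [3,4] "that" : PP
  [4,6] S\NP   <B
    [4,5] "park" : (N\NP)\NP
    [5,6] "near" : S\(N\NP)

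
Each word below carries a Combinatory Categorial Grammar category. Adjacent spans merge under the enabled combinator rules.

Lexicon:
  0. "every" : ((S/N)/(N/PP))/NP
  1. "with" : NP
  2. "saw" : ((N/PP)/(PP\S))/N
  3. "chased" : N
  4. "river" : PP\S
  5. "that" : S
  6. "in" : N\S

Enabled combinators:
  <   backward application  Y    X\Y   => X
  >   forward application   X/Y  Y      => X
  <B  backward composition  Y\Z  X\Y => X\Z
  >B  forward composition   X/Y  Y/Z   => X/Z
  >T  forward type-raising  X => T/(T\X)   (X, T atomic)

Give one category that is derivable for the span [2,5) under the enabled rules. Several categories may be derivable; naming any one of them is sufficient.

N/PP

[0,7] S   >
  [0,5] S/N   >
    [0,2] (S/N)/(N/PP)   >
      [0,1] "every" : ((S/N)/(N/PP))/NP
      [1,2] "with" : NP
    [2,5] N/PP   >
      [2,4] (N/PP)/(PP\S)   >
        [2,3] "saw" : ((N/PP)/(PP\S))/N
        [3,4] "chased" : N
      [4,5] "river" : PP\S
  [5,7] N   >
    [5,6] N/(N\S)   >T
      [5,6] "that" : S
    [6,7] "in" : N\S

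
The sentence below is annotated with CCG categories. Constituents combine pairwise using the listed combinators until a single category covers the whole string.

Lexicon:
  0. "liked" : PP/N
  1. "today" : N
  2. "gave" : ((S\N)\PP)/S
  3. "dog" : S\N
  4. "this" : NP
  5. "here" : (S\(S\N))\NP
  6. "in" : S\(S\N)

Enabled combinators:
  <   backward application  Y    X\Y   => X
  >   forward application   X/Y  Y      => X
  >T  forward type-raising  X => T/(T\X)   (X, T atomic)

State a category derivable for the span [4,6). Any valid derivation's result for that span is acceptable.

[0,7] S   <
  [0,6] S\N   <
    [0,2] PP   >
      [0,1] "liked" : PP/N
      [1,2] "today" : N
    [2,6] (S\N)\PP   >
      [2,3] "gave" : ((S\N)\PP)/S
      [3,6] S   <
        [3,4] "dog" : S\N
        [4,6] S\(S\N)   <
          [4,5] "this" : NP
          [5,6] "here" : (S\(S\N))\NP
  [6,7] "in" : S\(S\N)

S\(S\N)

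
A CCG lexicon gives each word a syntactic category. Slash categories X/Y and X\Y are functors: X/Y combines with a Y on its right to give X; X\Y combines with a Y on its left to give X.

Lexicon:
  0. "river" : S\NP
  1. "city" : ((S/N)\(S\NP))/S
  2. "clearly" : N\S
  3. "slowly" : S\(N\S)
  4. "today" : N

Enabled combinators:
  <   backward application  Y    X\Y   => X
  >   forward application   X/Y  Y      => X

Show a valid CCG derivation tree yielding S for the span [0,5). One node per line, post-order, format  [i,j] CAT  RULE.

[0,5] S   >
  [0,4] S/N   <
    [0,1] "river" : S\NP
    [1,4] (S/N)\(S\NP)   >
      [1,2] "city" : ((S/N)\(S\NP))/S
      [2,4] S   <
        [2,3] "clearly" : N\S
        [3,4] "slowly" : S\(N\S)
  [4,5] "today" : N

[0,1] S\NP  lex  "river"
[1,2] ((S/N)\(S\NP))/S  lex  "city"
[2,3] N\S  lex  "clearly"
[3,4] S\(N\S)  lex  "slowly"
[2,4] S  <  k=3
[1,4] (S/N)\(S\NP)  >  k=2
[0,4] S/N  <  k=1
[4,5] N  lex  "today"
[0,5] S  >  k=4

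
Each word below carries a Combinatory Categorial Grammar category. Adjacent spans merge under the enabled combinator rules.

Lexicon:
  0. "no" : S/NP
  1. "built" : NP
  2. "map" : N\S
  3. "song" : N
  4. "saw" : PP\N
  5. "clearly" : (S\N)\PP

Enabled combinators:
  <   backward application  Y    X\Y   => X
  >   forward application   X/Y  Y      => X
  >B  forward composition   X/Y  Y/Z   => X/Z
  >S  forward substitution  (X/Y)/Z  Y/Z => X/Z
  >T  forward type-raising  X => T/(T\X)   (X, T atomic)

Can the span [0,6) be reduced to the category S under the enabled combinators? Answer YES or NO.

YES

[0,6] S   <
  [0,3] N   <
    [0,2] S   >
      [0,1] "no" : S/NP
      [1,2] "built" : NP
    [2,3] "map" : N\S
  [3,6] S\N   <
    [3,5] PP   <
      [3,4] "song" : N
      [4,5] "saw" : PP\N
    [5,6] "clearly" : (S\N)\PP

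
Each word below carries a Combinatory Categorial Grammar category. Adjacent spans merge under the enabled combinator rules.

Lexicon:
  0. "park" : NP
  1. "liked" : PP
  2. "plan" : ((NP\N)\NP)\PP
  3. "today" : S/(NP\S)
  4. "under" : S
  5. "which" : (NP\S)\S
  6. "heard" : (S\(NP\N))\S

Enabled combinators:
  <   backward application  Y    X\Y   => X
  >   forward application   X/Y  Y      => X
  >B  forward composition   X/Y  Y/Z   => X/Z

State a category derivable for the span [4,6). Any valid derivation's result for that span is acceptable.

[0,7] S   <
  [0,3] NP\N   <
    [0,1] "park" : NP
    [1,3] (NP\N)\NP   <
      [1,2] "liked" : PP
      [2,3] "plan" : ((NP\N)\NP)\PP
  [3,7] S\(NP\N)   <
    [3,6] S   >
      [3,4] "today" : S/(NP\S)
      [4,6] NP\S   <
        [4,5] "under" : S
        [5,6] "which" : (NP\S)\S
    [6,7] "heard" : (S\(NP\N))\S

NP\S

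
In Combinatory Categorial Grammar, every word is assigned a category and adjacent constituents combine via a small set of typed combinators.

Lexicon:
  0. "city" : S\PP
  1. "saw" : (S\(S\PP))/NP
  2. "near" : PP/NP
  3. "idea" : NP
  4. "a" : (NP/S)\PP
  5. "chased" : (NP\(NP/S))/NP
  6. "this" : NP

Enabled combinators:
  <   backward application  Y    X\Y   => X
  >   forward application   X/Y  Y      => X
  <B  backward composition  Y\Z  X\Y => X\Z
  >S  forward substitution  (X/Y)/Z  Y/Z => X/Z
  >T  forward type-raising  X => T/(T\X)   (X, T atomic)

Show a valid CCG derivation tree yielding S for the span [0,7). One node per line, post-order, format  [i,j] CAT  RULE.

[0,7] S   <
  [0,1] "city" : S\PP
  [1,7] S\(S\PP)   >
    [1,2] "saw" : (S\(S\PP))/NP
    [2,7] NP   <
      [2,5] NP/S   <
        [2,4] PP   >
          [2,3] "near" : PP/NP
          [3,4] "idea" : NP
        [4,5] "a" : (NP/S)\PP
      [5,7] NP\(NP/S)   >
        [5,6] "chased" : (NP\(NP/S))/NP
        [6,7] "this" : NP

[0,1] S\PP  lex  "city"
[1,2] (S\(S\PP))/NP  lex  "saw"
[2,3] PP/NP  lex  "near"
[3,4] NP  lex  "idea"
[2,4] PP  >  k=3
[4,5] (NP/S)\PP  lex  "a"
[2,5] NP/S  <  k=4
[5,6] (NP\(NP/S))/NP  lex  "chased"
[6,7] NP  lex  "this"
[5,7] NP\(NP/S)  >  k=6
[2,7] NP  <  k=5
[1,7] S\(S\PP)  >  k=2
[0,7] S  <  k=1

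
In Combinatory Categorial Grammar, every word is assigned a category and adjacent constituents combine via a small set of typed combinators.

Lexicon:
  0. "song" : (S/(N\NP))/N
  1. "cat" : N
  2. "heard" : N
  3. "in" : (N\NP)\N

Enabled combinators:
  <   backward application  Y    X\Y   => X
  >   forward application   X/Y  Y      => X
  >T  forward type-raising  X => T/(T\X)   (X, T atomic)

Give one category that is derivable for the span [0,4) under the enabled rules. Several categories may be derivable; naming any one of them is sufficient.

S

[0,4] S   >
  [0,2] S/(N\NP)   >
    [0,1] "song" : (S/(N\NP))/N
    [1,2] "cat" : N
  [2,4] N\NP   <
    [2,3] "heard" : N
    [3,4] "in" : (N\NP)\N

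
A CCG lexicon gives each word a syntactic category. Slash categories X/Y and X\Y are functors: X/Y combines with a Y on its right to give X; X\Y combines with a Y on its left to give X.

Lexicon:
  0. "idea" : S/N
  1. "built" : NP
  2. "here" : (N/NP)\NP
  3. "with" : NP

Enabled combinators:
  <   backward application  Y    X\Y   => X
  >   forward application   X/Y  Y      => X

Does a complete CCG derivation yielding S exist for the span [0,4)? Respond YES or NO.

[0,4] S   >
  [0,1] "idea" : S/N
  [1,4] N   >
    [1,3] N/NP   <
      [1,2] "built" : NP
      [2,3] "here" : (N/NP)\NP
    [3,4] "with" : NP

YES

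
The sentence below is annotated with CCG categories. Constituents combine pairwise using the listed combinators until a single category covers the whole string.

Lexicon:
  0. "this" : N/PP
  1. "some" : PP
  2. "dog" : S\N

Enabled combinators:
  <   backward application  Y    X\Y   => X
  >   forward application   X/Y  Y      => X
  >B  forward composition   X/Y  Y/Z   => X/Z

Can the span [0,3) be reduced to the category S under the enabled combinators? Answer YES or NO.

[0,3] S   <
  [0,2] N   >
    [0,1] "this" : N/PP
    [1,2] "some" : PP
  [2,3] "dog" : S\N

YES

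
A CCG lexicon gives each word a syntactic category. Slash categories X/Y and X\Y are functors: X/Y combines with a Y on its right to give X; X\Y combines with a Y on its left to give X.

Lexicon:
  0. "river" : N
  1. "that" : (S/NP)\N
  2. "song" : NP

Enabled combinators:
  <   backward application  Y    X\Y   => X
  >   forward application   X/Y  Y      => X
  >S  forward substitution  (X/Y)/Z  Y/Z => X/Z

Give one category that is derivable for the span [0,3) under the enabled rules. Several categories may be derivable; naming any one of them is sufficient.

S

[0,3] S   >
  [0,2] S/NP   <
    [0,1] "river" : N
    [1,2] "that" : (S/NP)\N
  [2,3] "song" : NP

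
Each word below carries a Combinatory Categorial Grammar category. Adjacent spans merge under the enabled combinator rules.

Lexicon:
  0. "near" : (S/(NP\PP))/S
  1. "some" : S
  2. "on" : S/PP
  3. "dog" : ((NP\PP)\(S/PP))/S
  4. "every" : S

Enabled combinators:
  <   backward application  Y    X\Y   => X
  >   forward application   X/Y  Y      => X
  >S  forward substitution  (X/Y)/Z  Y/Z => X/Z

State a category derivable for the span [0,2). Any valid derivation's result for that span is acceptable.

S/(NP\PP)

[0,5] S   >
  [0,2] S/(NP\PP)   >
    [0,1] "near" : (S/(NP\PP))/S
    [1,2] "some" : S
  [2,5] NP\PP   <
    [2,3] "on" : S/PP
    [3,5] (NP\PP)\(S/PP)   >
      [3,4] "dog" : ((NP\PP)\(S/PP))/S
      [4,5] "every" : S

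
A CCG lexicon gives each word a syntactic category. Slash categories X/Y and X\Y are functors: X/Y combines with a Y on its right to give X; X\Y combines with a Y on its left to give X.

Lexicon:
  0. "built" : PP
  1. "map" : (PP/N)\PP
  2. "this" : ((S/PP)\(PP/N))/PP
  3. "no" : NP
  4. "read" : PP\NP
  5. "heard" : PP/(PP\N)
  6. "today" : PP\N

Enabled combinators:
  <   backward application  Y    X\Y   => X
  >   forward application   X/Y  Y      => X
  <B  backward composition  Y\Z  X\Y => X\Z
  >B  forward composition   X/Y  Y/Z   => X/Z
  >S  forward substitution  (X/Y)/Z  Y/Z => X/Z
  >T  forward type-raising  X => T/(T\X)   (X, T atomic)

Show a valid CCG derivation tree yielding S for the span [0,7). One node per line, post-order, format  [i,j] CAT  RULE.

[0,7] S   >
  [0,5] S/PP   <
    [0,2] PP/N   <
      [0,1] "built" : PP
      [1,2] "map" : (PP/N)\PP
    [2,5] (S/PP)\(PP/N)   >
      [2,3] "this" : ((S/PP)\(PP/N))/PP
      [3,5] PP   <
        [3,4] "no" : NP
        [4,5] "read" : PP\NP
  [5,7] PP   >
    [5,6] "heard" : PP/(PP\N)
    [6,7] "today" : PP\N

[0,1] PP  lex  "built"
[1,2] (PP/N)\PP  lex  "map"
[0,2] PP/N  <  k=1
[2,3] ((S/PP)\(PP/N))/PP  lex  "this"
[3,4] NP  lex  "no"
[4,5] PP\NP  lex  "read"
[3,5] PP  <  k=4
[2,5] (S/PP)\(PP/N)  >  k=3
[0,5] S/PP  <  k=2
[5,6] PP/(PP\N)  lex  "heard"
[6,7] PP\N  lex  "today"
[5,7] PP  >  k=6
[0,7] S  >  k=5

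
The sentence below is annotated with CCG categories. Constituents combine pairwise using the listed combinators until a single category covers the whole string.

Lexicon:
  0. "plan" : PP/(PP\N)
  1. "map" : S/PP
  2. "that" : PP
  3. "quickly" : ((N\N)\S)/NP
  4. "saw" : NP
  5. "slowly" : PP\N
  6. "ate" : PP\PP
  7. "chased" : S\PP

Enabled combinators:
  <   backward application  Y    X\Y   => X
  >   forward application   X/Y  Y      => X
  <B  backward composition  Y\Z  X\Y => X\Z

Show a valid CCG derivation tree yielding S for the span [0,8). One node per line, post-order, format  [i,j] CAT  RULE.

[0,8] S   <
  [0,7] PP   >
    [0,1] "plan" : PP/(PP\N)
    [1,7] PP\N   <B
      [1,5] N\N   <
        [1,3] S   >
          [1,2] "map" : S/PP
          [2,3] "that" : PP
        [3,5] (N\N)\S   >
          [3,4] "quickly" : ((N\N)\S)/NP
          [4,5] "saw" : NP
      [5,7] PP\N   <B
        [5,6] "slowly" : PP\N
        [6,7] "ate" : PP\PP
  [7,8] "chased" : S\PP

[0,1] PP/(PP\N)  lex  "plan"
[1,2] S/PP  lex  "map"
[2,3] PP  lex  "that"
[1,3] S  >  k=2
[3,4] ((N\N)\S)/NP  lex  "quickly"
[4,5] NP  lex  "saw"
[3,5] (N\N)\S  >  k=4
[1,5] N\N  <  k=3
[5,6] PP\N  lex  "slowly"
[6,7] PP\PP  lex  "ate"
[5,7] PP\N  <B  k=6
[1,7] PP\N  <B  k=5
[0,7] PP  >  k=1
[7,8] S\PP  lex  "chased"
[0,8] S  <  k=7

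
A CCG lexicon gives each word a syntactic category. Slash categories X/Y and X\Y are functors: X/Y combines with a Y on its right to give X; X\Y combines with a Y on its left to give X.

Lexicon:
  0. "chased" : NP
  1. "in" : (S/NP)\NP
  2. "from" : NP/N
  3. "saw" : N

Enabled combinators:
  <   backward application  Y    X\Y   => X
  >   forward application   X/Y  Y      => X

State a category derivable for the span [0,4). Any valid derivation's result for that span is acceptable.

[0,4] S   >
  [0,2] S/NP   <
    [0,1] "chased" : NP
    [1,2] "in" : (S/NP)\NP
  [2,4] NP   >
    [2,3] "from" : NP/N
    [3,4] "saw" : N

S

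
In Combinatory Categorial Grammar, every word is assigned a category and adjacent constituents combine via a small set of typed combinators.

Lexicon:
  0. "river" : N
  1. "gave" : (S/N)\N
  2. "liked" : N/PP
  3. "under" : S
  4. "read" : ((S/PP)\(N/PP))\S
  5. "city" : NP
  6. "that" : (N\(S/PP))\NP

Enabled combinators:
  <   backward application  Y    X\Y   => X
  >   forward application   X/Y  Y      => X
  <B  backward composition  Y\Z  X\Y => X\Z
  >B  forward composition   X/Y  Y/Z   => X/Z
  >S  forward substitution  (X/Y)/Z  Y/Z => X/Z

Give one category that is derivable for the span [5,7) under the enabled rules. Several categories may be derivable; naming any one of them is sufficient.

[0,7] S   >
  [0,2] S/N   <
    [0,1] "river" : N
    [1,2] "gave" : (S/N)\N
  [2,7] N   <
    [2,5] S/PP   <
      [2,3] "liked" : N/PP
      [3,5] (S/PP)\(N/PP)   <
        [3,4] "under" : S
        [4,5] "read" : ((S/PP)\(N/PP))\S
    [5,7] N\(S/PP)   <
      [5,6] "city" : NP
      [6,7] "that" : (N\(S/PP))\NP

N\(S/PP)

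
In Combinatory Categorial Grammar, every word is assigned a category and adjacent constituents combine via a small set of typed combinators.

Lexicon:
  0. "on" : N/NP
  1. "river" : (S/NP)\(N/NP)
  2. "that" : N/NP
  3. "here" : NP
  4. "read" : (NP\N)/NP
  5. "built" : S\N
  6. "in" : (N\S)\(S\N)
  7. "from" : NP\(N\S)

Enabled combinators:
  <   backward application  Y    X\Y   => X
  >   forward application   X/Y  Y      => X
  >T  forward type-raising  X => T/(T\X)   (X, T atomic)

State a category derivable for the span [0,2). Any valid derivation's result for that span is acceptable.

S/NP

[0,8] S   >
  [0,2] S/NP   <
    [0,1] "on" : N/NP
    [1,2] "river" : (S/NP)\(N/NP)
  [2,8] NP   <
    [2,4] N   >
      [2,3] "that" : N/NP
      [3,4] "here" : NP
    [4,8] NP\N   >
      [4,5] "read" : (NP\N)/NP
      [5,8] NP   <
        [5,7] N\S   <
          [5,6] "built" : S\N
          [6,7] "in" : (N\S)\(S\N)
        [7,8] "from" : NP\(N\S)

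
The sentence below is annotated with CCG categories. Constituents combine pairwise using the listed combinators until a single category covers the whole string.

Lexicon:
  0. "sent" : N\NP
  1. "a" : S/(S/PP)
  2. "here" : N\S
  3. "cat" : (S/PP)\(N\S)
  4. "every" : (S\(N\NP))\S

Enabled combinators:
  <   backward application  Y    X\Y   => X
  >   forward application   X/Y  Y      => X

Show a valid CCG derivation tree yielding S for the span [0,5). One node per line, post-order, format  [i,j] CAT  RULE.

[0,1] N\NP  lex  "sent"
[1,2] S/(S/PP)  lex  "a"
[2,3] N\S  lex  "here"
[3,4] (S/PP)\(N\S)  lex  "cat"
[2,4] S/PP  <  k=3
[1,4] S  >  k=2
[4,5] (S\(N\NP))\S  lex  "every"
[1,5] S\(N\NP)  <  k=4
[0,5] S  <  k=1

[0,5] S   <
  [0,1] "sent" : N\NP
  [1,5] S\(N\NP)   <
    [1,4] S   >
      [1,2] "a" : S/(S/PP)
      [2,4] S/PP   <
        [2,3] "here" : N\S
        [3,4] "cat" : (S/PP)\(N\S)
    [4,5] "every" : (S\(N\NP))\S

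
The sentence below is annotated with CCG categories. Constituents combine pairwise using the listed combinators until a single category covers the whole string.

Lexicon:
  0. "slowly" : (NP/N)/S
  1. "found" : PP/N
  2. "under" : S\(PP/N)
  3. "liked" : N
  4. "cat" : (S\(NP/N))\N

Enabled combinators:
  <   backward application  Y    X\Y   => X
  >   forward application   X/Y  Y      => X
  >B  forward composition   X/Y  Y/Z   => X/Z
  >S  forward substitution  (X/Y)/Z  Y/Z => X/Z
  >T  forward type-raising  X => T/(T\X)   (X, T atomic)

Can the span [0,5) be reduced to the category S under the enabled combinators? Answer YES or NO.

[0,5] S   <
  [0,3] NP/N   >
    [0,1] "slowly" : (NP/N)/S
    [1,3] S   <
      [1,2] "found" : PP/N
      [2,3] "under" : S\(PP/N)
  [3,5] S\(NP/N)   <
    [3,4] "liked" : N
    [4,5] "cat" : (S\(NP/N))\N

YES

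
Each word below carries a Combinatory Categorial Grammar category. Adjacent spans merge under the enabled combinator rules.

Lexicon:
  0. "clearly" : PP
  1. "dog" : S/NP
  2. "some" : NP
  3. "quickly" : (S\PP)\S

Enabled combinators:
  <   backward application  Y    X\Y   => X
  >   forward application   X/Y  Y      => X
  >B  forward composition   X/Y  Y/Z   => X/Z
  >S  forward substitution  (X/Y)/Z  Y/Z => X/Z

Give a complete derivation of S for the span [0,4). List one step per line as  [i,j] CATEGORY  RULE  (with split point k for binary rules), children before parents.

[0,1] PP  lex  "clearly"
[1,2] S/NP  lex  "dog"
[2,3] NP  lex  "some"
[1,3] S  >  k=2
[3,4] (S\PP)\S  lex  "quickly"
[1,4] S\PP  <  k=3
[0,4] S  <  k=1

[0,4] S   <
  [0,1] "clearly" : PP
  [1,4] S\PP   <
    [1,3] S   >
      [1,2] "dog" : S/NP
      [2,3] "some" : NP
    [3,4] "quickly" : (S\PP)\S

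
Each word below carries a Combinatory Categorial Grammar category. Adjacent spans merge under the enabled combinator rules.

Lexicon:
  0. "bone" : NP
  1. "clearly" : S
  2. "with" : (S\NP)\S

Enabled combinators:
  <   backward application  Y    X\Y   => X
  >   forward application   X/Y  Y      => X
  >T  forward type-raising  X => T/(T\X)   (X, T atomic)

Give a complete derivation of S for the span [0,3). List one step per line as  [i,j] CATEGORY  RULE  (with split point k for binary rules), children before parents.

[0,1] NP  lex  "bone"
[1,2] S  lex  "clearly"
[2,3] (S\NP)\S  lex  "with"
[1,3] S\NP  <  k=2
[0,3] S  <  k=1

[0,3] S   <
  [0,1] "bone" : NP
  [1,3] S\NP   <
    [1,2] "clearly" : S
    [2,3] "with" : (S\NP)\S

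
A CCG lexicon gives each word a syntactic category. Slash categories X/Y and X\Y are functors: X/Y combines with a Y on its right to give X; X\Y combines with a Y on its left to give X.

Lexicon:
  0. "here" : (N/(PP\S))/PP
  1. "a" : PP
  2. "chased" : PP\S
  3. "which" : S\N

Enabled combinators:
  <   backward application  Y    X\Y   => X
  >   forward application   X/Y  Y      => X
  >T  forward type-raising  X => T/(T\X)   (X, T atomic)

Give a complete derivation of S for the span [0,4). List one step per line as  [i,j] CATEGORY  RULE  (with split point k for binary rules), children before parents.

[0,1] (N/(PP\S))/PP  lex  "here"
[1,2] PP  lex  "a"
[0,2] N/(PP\S)  >  k=1
[2,3] PP\S  lex  "chased"
[0,3] N  >  k=2
[3,4] S\N  lex  "which"
[0,4] S  <  k=3

[0,4] S   <
  [0,3] N   >
    [0,2] N/(PP\S)   >
      [0,1] "here" : (N/(PP\S))/PP
      [1,2] "a" : PP
    [2,3] "chased" : PP\S
  [3,4] "which" : S\N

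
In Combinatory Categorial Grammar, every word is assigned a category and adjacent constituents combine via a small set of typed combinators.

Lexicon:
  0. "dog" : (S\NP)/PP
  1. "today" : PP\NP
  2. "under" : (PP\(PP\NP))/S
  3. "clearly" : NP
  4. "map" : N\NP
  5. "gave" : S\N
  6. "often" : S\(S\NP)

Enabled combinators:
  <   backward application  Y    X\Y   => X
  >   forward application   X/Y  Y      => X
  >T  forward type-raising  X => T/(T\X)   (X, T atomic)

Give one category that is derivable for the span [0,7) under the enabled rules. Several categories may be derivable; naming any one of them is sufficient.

[0,7] S   <
  [0,6] S\NP   >
    [0,1] "dog" : (S\NP)/PP
    [1,6] PP   <
      [1,2] "today" : PP\NP
      [2,6] PP\(PP\NP)   >
        [2,3] "under" : (PP\(PP\NP))/S
        [3,6] S   <
          [3,5] N   >
            [3,4] N/(N\NP)   >T
              [3,4] "clearly" : NP
            [4,5] "map" : N\NP
          [5,6] "gave" : S\N
  [6,7] "often" : S\(S\NP)

S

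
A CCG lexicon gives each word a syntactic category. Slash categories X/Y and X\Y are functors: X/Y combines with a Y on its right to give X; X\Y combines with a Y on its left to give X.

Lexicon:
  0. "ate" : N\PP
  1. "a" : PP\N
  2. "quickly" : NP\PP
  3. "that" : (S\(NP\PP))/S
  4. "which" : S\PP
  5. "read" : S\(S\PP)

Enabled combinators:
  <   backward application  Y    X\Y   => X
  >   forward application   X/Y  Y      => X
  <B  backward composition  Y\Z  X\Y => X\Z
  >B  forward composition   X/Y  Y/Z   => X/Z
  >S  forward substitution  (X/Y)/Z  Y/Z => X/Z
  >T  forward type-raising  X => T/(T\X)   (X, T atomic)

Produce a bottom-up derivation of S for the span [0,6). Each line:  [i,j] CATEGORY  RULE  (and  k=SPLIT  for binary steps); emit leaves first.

[0,1] N\PP  lex  "ate"
[1,2] PP\N  lex  "a"
[2,3] NP\PP  lex  "quickly"
[1,3] NP\N  <B  k=2
[0,3] NP\PP  <B  k=1
[3,4] (S\(NP\PP))/S  lex  "that"
[4,5] S\PP  lex  "which"
[5,6] S\(S\PP)  lex  "read"
[4,6] S  <  k=5
[3,6] S\(NP\PP)  >  k=4
[0,6] S  <  k=3

[0,6] S   <
  [0,3] NP\PP   <B
    [0,1] "ate" : N\PP
    [1,3] NP\N   <B
      [1,2] "a" : PP\N
      [2,3] "quickly" : NP\PP
  [3,6] S\(NP\PP)   >
    [3,4] "that" : (S\(NP\PP))/S
    [4,6] S   <
      [4,5] "which" : S\PP
      [5,6] "read" : S\(S\PP)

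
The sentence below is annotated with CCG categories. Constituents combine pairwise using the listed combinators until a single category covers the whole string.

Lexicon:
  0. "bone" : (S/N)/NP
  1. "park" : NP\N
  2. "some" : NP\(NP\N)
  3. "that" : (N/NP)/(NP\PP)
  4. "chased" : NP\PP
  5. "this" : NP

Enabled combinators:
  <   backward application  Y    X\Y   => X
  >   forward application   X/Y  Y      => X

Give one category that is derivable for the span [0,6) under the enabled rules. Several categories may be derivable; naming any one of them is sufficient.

S

[0,6] S   >
  [0,3] S/N   >
    [0,1] "bone" : (S/N)/NP
    [1,3] NP   <
      [1,2] "park" : NP\N
      [2,3] "some" : NP\(NP\N)
  [3,6] N   >
    [3,5] N/NP   >
      [3,4] "that" : (N/NP)/(NP\PP)
      [4,5] "chased" : NP\PP
    [5,6] "this" : NP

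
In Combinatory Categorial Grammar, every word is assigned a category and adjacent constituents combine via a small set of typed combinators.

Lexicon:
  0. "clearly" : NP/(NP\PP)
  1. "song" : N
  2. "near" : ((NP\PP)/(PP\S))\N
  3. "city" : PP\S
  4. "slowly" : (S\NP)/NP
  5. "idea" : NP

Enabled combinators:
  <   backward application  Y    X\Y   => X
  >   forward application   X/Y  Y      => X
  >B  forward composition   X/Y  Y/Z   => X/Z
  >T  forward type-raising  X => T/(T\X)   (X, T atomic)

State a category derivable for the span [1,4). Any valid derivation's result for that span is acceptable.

NP\PP

[0,6] S   <
  [0,4] NP   >
    [0,1] "clearly" : NP/(NP\PP)
    [1,4] NP\PP   >
      [1,3] (NP\PP)/(PP\S)   <
        [1,2] "song" : N
        [2,3] "near" : ((NP\PP)/(PP\S))\N
      [3,4] "city" : PP\S
  [4,6] S\NP   >
    [4,5] "slowly" : (S\NP)/NP
    [5,6] "idea" : NP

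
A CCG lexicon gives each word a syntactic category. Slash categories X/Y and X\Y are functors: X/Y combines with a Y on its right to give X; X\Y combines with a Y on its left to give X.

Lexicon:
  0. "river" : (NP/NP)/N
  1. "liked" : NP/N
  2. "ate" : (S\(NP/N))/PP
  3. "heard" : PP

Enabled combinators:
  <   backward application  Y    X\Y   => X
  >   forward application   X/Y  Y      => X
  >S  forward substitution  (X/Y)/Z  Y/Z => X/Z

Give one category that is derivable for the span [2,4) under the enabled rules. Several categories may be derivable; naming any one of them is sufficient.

[0,4] S   <
  [0,2] NP/N   >S
    [0,1] "river" : (NP/NP)/N
    [1,2] "liked" : NP/N
  [2,4] S\(NP/N)   >
    [2,3] "ate" : (S\(NP/N))/PP
    [3,4] "heard" : PP

S\(NP/N)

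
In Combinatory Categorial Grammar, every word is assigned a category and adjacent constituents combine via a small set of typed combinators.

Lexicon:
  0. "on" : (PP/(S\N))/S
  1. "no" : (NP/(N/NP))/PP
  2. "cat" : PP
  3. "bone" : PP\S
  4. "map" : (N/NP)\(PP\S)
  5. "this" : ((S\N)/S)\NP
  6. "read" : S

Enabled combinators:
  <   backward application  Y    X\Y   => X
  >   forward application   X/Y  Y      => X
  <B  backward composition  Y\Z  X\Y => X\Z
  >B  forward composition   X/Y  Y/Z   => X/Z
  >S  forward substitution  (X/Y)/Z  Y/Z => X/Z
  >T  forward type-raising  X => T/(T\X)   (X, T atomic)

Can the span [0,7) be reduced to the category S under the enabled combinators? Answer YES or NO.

(PP/(S\N))/S (NP/(N/NP))/PP PP PP\S (N/NP)\(PP\S) ((S\N)/S)\NP S
CKY chart[0,7] = {N/(N\PP), NP/(NP\PP), PP, PP/(PP\PP), PP/(S\S), S/(S\PP)}; S ∉ chart

NO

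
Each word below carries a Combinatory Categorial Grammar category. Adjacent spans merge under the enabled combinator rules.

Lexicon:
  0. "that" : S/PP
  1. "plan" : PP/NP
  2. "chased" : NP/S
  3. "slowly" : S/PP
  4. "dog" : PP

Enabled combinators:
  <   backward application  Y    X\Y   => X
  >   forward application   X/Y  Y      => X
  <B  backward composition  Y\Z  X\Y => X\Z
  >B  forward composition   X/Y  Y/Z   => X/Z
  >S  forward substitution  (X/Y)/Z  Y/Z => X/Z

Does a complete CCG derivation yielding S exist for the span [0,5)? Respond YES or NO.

YES

[0,5] S   >
  [0,4] S/PP   >B
    [0,1] "that" : S/PP
    [1,4] PP/PP   >B
      [1,2] "plan" : PP/NP
      [2,4] NP/PP   >B
        [2,3] "chased" : NP/S
        [3,4] "slowly" : S/PP
  [4,5] "dog" : PP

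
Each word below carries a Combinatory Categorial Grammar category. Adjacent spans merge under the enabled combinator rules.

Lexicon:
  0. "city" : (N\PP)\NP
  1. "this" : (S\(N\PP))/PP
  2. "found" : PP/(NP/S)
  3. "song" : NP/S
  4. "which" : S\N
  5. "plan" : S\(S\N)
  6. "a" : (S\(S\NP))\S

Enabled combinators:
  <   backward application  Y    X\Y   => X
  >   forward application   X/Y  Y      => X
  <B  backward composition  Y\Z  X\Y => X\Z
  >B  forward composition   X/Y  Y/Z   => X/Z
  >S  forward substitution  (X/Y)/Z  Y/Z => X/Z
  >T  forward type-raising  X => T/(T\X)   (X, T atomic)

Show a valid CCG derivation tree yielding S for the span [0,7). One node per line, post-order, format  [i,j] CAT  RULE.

[0,1] (N\PP)\NP  lex  "city"
[1,2] (S\(N\PP))/PP  lex  "this"
[2,3] PP/(NP/S)  lex  "found"
[3,4] NP/S  lex  "song"
[2,4] PP  >  k=3
[1,4] S\(N\PP)  >  k=2
[0,4] S\NP  <B  k=1
[4,5] S\N  lex  "which"
[5,6] S\(S\N)  lex  "plan"
[4,6] S  <  k=5
[6,7] (S\(S\NP))\S  lex  "a"
[4,7] S\(S\NP)  <  k=6
[0,7] S  <  k=4

[0,7] S   <
  [0,4] S\NP   <B
    [0,1] "city" : (N\PP)\NP
    [1,4] S\(N\PP)   >
      [1,2] "this" : (S\(N\PP))/PP
      [2,4] PP   >
        [2,3] "found" : PP/(NP/S)
        [3,4] "song" : NP/S
  [4,7] S\(S\NP)   <
    [4,6] S   <
      [4,5] "which" : S\N
      [5,6] "plan" : S\(S\N)
    [6,7] "a" : (S\(S\NP))\S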